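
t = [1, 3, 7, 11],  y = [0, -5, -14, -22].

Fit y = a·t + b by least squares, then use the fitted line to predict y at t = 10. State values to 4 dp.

ŷ = -20.1271

Compute the Gram sums: Σt·t = 180, Σt = 22, Σ1 = 4.
And Σt·y = -355, Σy = -41.
AᵀA·[a, b]ᵀ = Aᵀy becomes [[180, 22]; [22, 4]]·[a, b]ᵀ = [-355, -41]ᵀ.
Eliminating b: 4·(row 1) − 22·(row 2) gives 236·a = 4·(-355) − 22·(-41) = -518, so a = -259/118.
Then b = ((-41) − 22·(-259/118))/4 = 215/118.
At t = 10: ŷ = (-259/118)·(10) + (215/118)·(1) = -2375/118.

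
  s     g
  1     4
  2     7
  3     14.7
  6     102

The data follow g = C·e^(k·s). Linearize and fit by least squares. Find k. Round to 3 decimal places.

k = 0.654

Taking logs, ln g = k·s + ln C, so regress ln g on s.
Over the data: Σs = 12.0000, Σ(s)² = 50.0000, Σln g = 10.6450, Σs·ln g = 41.0915.
Normal system: [[50.0000, 12.0000]; [12.0000, 4]]·[k, ln C]ᵀ = [41.0915, 10.6450]ᵀ.
Solving (det = 56.0000): k = 0.65403, ln C = 0.69917.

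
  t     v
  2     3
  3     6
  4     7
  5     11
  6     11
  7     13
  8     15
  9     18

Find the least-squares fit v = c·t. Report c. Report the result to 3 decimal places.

With design matrix A, AᵀA = [[284]] and Aᵀv = [546]ᵀ.
c = 546/284 = 1.92254.

c = 1.923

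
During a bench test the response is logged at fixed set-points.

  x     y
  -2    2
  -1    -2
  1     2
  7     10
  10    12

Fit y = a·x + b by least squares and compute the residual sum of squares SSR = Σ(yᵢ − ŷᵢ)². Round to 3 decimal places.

SSR = 14.218

AᵀA·[a, b]ᵀ = Aᵀy reads: 155·a + 15·b = 190;  15·a + 5·b = 24.
Eliminating b: 5·(row 1) − 15·(row 2) gives 550·a = 5·190 − 15·24 = 590, so a = 59/55.
Then b = (24 − 15·(59/55))/5 = 87/55.
Residuals: 141/55, -138/55, -36/55, 10/11, -17/55; SSR = 782/55.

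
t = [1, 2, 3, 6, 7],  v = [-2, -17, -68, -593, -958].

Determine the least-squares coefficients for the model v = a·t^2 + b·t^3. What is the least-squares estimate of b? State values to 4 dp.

Forming AᵀA = [[3795, 24859]; [24859, 165099]] and Aᵀv = [-68972, -458656]ᵀ gives AᵀA·[a, b]ᵀ = Aᵀv.
det = 3795·165099 − 24859² = 8580824.
a = ((-68972)·165099 − 24859·(-458656))/8580824 = 518617/306458; b = (3795·(-458656) − 24859·(-68972))/8580824 = -929449/306458.

b = -3.0329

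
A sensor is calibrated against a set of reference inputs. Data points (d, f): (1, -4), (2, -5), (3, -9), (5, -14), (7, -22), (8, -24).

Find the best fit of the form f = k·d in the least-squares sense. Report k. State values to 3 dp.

k = -3.007

Sums needed: Σd·d = 152.
Right-hand side: Σd·f = -457.
So XᵀX·[k]ᵀ = Xᵀf: [[152]]·[k]ᵀ = [-457]ᵀ.
Hence k = -457 / 152 ≈ -3.00658.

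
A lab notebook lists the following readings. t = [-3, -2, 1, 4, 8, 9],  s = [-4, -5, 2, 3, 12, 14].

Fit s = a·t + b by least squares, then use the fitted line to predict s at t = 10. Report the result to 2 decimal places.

Compute the Gram sums: Σt·t = 175, Σt = 17, Σ1 = 6.
And Σt·s = 258, Σs = 22.
Determinant 175·6 − 17² = 761.
a = (258·6 − 17·22)/761 = 1174/761; b = (175·22 − 17·258)/761 = -536/761.
At t = 10: ŝ = (1174/761)·(10) + (-536/761)·(1) = 11204/761.

ŝ = 14.72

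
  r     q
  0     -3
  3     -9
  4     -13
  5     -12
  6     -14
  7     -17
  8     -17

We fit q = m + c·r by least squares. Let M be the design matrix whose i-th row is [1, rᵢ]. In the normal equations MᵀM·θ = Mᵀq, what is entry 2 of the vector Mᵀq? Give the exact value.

Entry 2 ↔ basis r, so (Mᵀq)_{2} = Σᵢ (r)·qᵢ = (0)·(-3) + (3)·(-9) + (4)·(-13) + (5)·(-12) + (6)·(-14) + (7)·(-17) + (8)·(-17) = -478.

-478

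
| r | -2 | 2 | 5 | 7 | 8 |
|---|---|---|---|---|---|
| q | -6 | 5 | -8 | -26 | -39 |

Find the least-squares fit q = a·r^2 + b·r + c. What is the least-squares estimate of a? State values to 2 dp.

Normal-equation sums: Σr^2·r^2 = 7154, Σr^2·r = 980, Σr^2 = 146, Σr·r = 146, Σr = 20, Σ1 = 5.
For Mᵀq: Σr^2·q = -3974, Σr·q = -512, Σq = -74.
Normal equations: [[7154, 980, 146]; [980, 146, 20]; [146, 20, 5]]·[a, b, c]ᵀ = [-3974, -512, -74]ᵀ.
Inverting the 3×3 Gram matrix, [a, b, c]ᵀ = [-431/429, 394/143, 116/33]ᵀ.

a = -1.00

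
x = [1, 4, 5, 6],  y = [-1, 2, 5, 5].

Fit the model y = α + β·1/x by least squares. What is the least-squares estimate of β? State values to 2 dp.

β = -6.53

AᵀA·[α, β]ᵀ = Aᵀy reads: 4·α + (97/60)·β = 11;  (97/60)·α + (4069/3600)·β = 4/3.
(Σ1 = 4, Σ1/x = 97/60, Σ1/x·1/x = 4069/3600, Σy = 11, Σ1/x·y = 4/3.)
Eliminating β: (4069/3600)·(row 1) − (97/60)·(row 2) gives (763/400)·α = (4069/3600)·11 − (97/60)·(4/3) = 4111/400, so α = 4111/763.
Then β = ((4/3) − (97/60)·(4111/763))/(4069/3600) = -4980/763.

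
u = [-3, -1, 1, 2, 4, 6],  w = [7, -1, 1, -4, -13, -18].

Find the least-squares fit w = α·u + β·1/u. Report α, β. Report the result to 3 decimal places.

α = -3.173, β = 4.265

Normal-equation sums: Σu·u = 67, Σu·1/u = 6, Σ1/u·1/u = 353/144.
For Xᵀw: Σu·w = -187, Σ1/u·w = -103/12.
Δ = 67·(353/144) − 6² = 18467/144.
α = ((-187)·(353/144) − 6·(-103/12))/(18467/144) = -58595/18467; β = (67·(-103/12) − 6·(-187))/(18467/144) = 78756/18467.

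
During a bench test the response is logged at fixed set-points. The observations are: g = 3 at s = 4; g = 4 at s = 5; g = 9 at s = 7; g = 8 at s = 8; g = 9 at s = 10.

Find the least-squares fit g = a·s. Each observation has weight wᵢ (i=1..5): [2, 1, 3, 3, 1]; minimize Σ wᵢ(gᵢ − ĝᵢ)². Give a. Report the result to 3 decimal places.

Forming XᵀWX = [[496]] and XᵀWg = [515]ᵀ gives XᵀWX·[a]ᵀ = XᵀWg.
a = 515/496 = 1.03831.

a = 1.038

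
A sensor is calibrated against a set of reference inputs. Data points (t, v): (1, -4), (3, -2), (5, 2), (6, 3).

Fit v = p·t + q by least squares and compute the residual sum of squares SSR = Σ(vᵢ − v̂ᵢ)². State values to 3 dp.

The normal equations are: 71·p + 15·q = 18;  15·p + 4·q = -1.
Δ = 71·4 − 15² = 59.
p = (18·4 − 15·(-1))/59 = 87/59; q = (71·(-1) − 15·18)/59 = -341/59.
Residuals: 18/59, -38/59, 24/59, -4/59; SSR = 40/59.

SSR = 0.678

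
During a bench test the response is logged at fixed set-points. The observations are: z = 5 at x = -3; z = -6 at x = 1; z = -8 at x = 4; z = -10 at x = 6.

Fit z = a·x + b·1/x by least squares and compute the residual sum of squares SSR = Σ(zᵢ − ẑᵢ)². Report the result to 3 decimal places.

Setting ∂/∂a … = 0 gives: 62·a + 4·b = -113;  4·a + (173/144)·b = -34/3.
(Σx·x = 62, Σx·1/x = 4, Σ1/x·1/x = 173/144, Σx·z = -113, Σ1/x·z = -34/3.)
det = 62·(173/144) − 4² = 4211/72.
a = ((-113)·(173/144) − 4·(-34/3))/(4211/72) = -13021/8422; b = (62·(-34/3) − 4·(-113))/(4211/72) = -18048/4211.
Residuals: -8985/8422, -1415/8422, -3134/4211, -39/4211; SSR = 14489/8422.

SSR = 1.720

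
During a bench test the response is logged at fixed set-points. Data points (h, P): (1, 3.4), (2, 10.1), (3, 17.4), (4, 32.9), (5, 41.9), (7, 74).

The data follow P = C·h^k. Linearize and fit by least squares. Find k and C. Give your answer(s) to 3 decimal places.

Taking logs, ln P = k·ln h + ln C, so regress ln P on ln h.
Σln h = 6.7334, Σ(ln h)² = 9.9861, Σln P = 17.9256, Σln h·ln P = 23.9711.
Normal system: [[9.9861, 6.7334]; [6.7334, 6]]·[k, ln C]ᵀ = [23.9711, 17.9256]ᵀ.
Solving (det = 14.5777): k = 1.58641, ln C = 1.20728, so C = exp(1.20728) = 3.34436.

k = 1.586, C = 3.344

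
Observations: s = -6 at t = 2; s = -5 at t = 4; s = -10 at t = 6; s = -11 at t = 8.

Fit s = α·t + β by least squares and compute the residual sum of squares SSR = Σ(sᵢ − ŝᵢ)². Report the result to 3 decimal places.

SSR = 6.000

Entries of XᵀX: Σt·t = 120, Σt = 20, Σ1 = 4.
For Xᵀs: Σt·s = -180, Σs = -32.
Δ = 120·4 − 20² = 80.
α = ((-180)·4 − 20·(-32))/80 = -1; β = (120·(-32) − 20·(-180))/80 = -3.
Residuals: -1, 2, -1, 0; SSR = 6.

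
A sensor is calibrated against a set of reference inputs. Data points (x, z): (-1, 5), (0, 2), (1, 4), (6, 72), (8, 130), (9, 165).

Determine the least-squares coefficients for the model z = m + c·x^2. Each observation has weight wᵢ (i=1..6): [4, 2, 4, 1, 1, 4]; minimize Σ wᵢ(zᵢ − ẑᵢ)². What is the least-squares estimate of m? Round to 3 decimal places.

MᵀWM·[m, c]ᵀ = MᵀWz reads: 16·m + 432·c = 902;  432·m + 31644·c = 64408.
(Σwᵢ·1 = 16, Σwᵢ·x^2 = 432, Σwᵢ·x^2·x^2 = 31644, Σwᵢ·z = 902, Σwᵢ·x^2·z = 64408.)
Determinant 16·31644 − 432² = 319680.
m = (902·31644 − 432·64408)/319680 = 3327/1480; c = (16·64408 − 432·902)/319680 = 20027/9990.

m = 2.248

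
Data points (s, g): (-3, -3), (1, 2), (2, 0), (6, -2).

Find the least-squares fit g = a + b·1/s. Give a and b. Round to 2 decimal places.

a = -2.04, b = 3.88

The normal system XᵀX·[a, b]ᵀ = Xᵀg is [[4, 4/3]; [4/3, 25/18]]·[a, b]ᵀ = [-3, 8/3]ᵀ.
det = 4·(25/18) − (4/3)² = 34/9.
a = ((-3)·(25/18) − (4/3)·(8/3))/(34/9) = -139/68; b = (4·(8/3) − (4/3)·(-3))/(34/9) = 66/17.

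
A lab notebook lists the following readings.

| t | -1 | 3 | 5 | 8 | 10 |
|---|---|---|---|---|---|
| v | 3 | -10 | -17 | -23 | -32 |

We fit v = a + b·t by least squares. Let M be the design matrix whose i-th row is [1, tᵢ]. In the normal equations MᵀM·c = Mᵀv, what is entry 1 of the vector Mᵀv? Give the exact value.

-79

Entry 1 ↔ basis 1, so (Mᵀv)_{1} = Σᵢ vᵢ = (1)·(3) + (1)·(-10) + (1)·(-17) + (1)·(-23) + (1)·(-32) = -79.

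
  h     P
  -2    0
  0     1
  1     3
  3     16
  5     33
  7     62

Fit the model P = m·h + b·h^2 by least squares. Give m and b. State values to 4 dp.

m = 2.0050, b = 0.9704

Entries of MᵀM: Σh·h = 88, Σh·h^2 = 488, Σh^2·h^2 = 3124.
Right-hand side: Σh·P = 650, Σh^2·P = 4010.
Δ = 88·3124 − 488² = 36768.
m = (650·3124 − 488·4010)/36768 = 9215/4596; b = (88·4010 − 488·650)/36768 = 1115/1149.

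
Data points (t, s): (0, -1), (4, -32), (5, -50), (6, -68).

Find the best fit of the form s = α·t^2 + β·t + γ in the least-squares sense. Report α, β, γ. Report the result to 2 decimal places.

XᵀX·[α, β, γ]ᵀ = Xᵀs reads: 2177·α + 405·β + 77·γ = -4210;  405·α + 77·β + 15·γ = -786;  77·α + 15·β + 4·γ = -151.
Solving the 3×3 system (Gaussian elimination) gives α = -73/44, β = -57/44, γ = -21/22.

α = -1.66, β = -1.30, γ = -0.95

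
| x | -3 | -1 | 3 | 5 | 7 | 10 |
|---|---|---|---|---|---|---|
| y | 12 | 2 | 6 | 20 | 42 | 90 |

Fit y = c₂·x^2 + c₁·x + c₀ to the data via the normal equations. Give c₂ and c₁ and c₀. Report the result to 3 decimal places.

Compute the Gram sums: Σx^2·x^2 = 13189, Σx^2·x = 1467, Σx^2 = 193, Σx·x = 193, Σx = 21, Σ1 = 6.
For Aᵀy: Σx^2·y = 11722, Σx·y = 1274, Σy = 172.
Solving the 3×3 system (Gaussian elimination) gives c₂ = 1, c₁ = -1, c₀ = 0.

c₂ = 1.000, c₁ = -1.000, c₀ = 0.000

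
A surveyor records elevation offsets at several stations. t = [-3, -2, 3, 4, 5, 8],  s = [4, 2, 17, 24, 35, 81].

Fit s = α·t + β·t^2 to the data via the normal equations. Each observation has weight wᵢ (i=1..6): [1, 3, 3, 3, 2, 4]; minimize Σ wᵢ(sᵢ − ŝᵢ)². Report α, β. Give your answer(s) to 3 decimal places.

α = 1.827, β = 1.042

Compute the Gram sums: Σwᵢ·t·t = 402, Σwᵢ·t·t^2 = 2520, Σwᵢ·t^2·t^2 = 18774.
Moment sums: Σwᵢ·t·s = 3359, Σwᵢ·t^2·s = 24157.
AᵀWA·[α, β]ᵀ = AᵀWs becomes [[402, 2520]; [2520, 18774]]·[α, β]ᵀ = [3359, 24157]ᵀ.
det = 402·18774 − 2520² = 1196748.
α = (3359·18774 − 2520·24157)/1196748 = 17351/9498; β = (402·24157 − 2520·3359)/1196748 = 29677/28494.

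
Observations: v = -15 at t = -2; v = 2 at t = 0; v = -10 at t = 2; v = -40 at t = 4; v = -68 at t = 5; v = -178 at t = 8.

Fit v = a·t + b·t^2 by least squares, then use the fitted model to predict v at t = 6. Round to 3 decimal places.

v̂ = -98.006

Normal-equation sums: Σt·t = 113, Σt·t^2 = 701, Σt^2·t^2 = 5009.
Moment sums: Σt·v = -1914, Σt^2·v = -13832.
det = 113·5009 − 701² = 74616.
a = ((-1914)·5009 − 701·(-13832))/74616 = 54503/37308; b = (113·(-13832) − 701·(-1914))/74616 = -110651/37308.
At t = 6: v̂ = (54503/37308)·(6) + (-110651/37308)·(36) = -609403/6218.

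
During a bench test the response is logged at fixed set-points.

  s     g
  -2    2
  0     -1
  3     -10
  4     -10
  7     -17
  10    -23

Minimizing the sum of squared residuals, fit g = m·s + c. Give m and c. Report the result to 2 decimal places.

With design matrix X, XᵀX = [[178, 22]; [22, 6]] and Xᵀg = [-423, -59]ᵀ.
Δ = 178·6 − 22² = 584.
m = ((-423)·6 − 22·(-59))/584 = -155/73; c = (178·(-59) − 22·(-423))/584 = -299/146.

m = -2.12, c = -2.05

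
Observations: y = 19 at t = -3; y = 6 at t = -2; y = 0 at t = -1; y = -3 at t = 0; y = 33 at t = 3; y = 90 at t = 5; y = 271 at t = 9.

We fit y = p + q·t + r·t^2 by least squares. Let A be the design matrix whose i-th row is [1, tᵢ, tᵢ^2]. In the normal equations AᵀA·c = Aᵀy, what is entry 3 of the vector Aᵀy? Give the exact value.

24693

Entry 3 ↔ basis t^2, so (Aᵀy)_{3} = Σᵢ (t^2)·yᵢ = (9)·(19) + (4)·(6) + (1)·(0) + (0)·(-3) + (9)·(33) + (25)·(90) + (81)·(271) = 24693.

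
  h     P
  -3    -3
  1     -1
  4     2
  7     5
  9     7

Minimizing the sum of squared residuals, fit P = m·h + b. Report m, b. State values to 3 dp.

m = 0.855, b = -1.079

Entries of XᵀX: Σh·h = 156, Σh = 18, Σ1 = 5.
Moment sums: Σh·P = 114, ΣP = 10.
XᵀX·[m, b]ᵀ = XᵀP becomes [[156, 18]; [18, 5]]·[m, b]ᵀ = [114, 10]ᵀ.
Determinant 156·5 − 18² = 456.
m = (114·5 − 18·10)/456 = 65/76; b = (156·10 − 18·114)/456 = -41/38.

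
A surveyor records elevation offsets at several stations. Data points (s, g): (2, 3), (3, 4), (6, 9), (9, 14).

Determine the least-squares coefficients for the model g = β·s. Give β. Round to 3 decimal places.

β = 1.523

From the data, Σs·s = 130.
For Mᵀg: Σs·g = 198.
Normal equations: [[130]]·[β]ᵀ = [198]ᵀ.
β = 198/130 = 1.52308.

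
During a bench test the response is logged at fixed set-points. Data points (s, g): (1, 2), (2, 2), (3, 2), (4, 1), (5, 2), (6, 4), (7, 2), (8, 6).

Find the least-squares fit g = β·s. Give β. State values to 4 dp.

XᵀX·[β]ᵀ = Xᵀg reads: 204·β = 112.
(Σs·s = 204, Σs·g = 112.)
β = 112/204 = 0.54902.

β = 0.5490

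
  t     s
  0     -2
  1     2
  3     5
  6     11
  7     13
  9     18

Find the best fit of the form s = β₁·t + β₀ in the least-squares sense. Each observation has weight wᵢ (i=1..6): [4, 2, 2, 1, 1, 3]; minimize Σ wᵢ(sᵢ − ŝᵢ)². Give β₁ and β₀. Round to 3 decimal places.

The normal system AᵀWA·[β₁, β₀]ᵀ = AᵀWs is [[348, 48]; [48, 13]]·[β₁, β₀]ᵀ = [677, 84]ᵀ.
Δ = 348·13 − 48² = 2220.
β₁ = (677·13 − 48·84)/2220 = 4769/2220; β₀ = (348·84 − 48·677)/2220 = -272/185.

β₁ = 2.148, β₀ = -1.470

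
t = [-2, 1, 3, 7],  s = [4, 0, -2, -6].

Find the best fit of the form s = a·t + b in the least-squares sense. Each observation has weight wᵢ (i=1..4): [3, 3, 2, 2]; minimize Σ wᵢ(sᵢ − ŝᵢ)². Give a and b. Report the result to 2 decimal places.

a = -1.11, b = 1.48

From the data, Σwᵢ·t·t = 131, Σwᵢ·t = 17, Σwᵢ·1 = 10.
Right-hand side: Σwᵢ·t·s = -120, Σwᵢ·s = -4.
So XᵀWX·[a, b]ᵀ = XᵀWs: [[131, 17]; [17, 10]]·[a, b]ᵀ = [-120, -4]ᵀ.
Δ = 131·10 − 17² = 1021.
a = ((-120)·10 − 17·(-4))/1021 = -1132/1021; b = (131·(-4) − 17·(-120))/1021 = 1516/1021.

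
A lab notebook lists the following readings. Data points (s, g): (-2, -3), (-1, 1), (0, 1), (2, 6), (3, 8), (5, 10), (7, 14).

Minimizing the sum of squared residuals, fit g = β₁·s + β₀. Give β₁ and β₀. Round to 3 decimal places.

β₁ = 1.797, β₀ = 1.692

Normal-equation sums: Σs·s = 92, Σs = 14, Σ1 = 7.
Moment sums: Σs·g = 189, Σg = 37.
Normal equations: [[92, 14]; [14, 7]]·[β₁, β₀]ᵀ = [189, 37]ᵀ.
Determinant 92·7 − 14² = 448.
β₁ = (189·7 − 14·37)/448 = 115/64; β₀ = (92·37 − 14·189)/448 = 379/224.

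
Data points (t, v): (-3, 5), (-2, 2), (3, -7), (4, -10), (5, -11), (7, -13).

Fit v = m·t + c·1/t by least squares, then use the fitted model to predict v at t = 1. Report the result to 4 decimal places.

v̂ = -0.1160

Compute the Gram sums: Σt·t = 112, Σt·1/t = 6, Σ1/t·1/t = 104981/176400.
And Σt·v = -226, Σ1/t·v = -809/70.
det = 112·(104981/176400) − 6² = 48281/1575.
m = ((-226)·(104981/176400) − 6·(-809/70))/(48281/1575) = -5746813/2703736; c = (112·(-809/70) − 6·(-226))/(48281/1575) = 97020/48281.
At t = 1: v̂ = (-5746813/2703736)·(1) + (97020/48281)·(1) = -313693/2703736.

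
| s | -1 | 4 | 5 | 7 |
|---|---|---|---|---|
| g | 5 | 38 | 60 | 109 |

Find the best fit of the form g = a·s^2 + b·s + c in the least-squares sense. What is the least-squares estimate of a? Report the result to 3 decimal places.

Compute the Gram sums: Σs^2·s^2 = 3283, Σs^2·s = 531, Σs^2 = 91, Σs·s = 91, Σs = 15, Σ1 = 4.
Right-hand side: Σs^2·g = 7454, Σs·g = 1210, Σg = 212.
So MᵀM·[a, b, c]ᵀ = Mᵀg: [[3283, 531, 91]; [531, 91, 15]; [91, 15, 4]]·[a, b, c]ᵀ = [7454, 1210, 212]ᵀ.
Solving the 3×3 system (Gaussian elimination) gives a = 1409/682, b = 41/62, c = 1200/341.

a = 2.066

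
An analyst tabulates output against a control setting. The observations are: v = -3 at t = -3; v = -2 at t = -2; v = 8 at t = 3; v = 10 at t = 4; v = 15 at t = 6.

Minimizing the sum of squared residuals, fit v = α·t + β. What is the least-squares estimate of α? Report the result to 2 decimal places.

The normal system MᵀM·[α, β]ᵀ = Mᵀv is [[74, 8]; [8, 5]]·[α, β]ᵀ = [167, 28]ᵀ.
Eliminating β: 5·(row 1) − 8·(row 2) gives 306·α = 5·167 − 8·28 = 611, so α = 611/306.
Then β = (28 − 8·(611/306))/5 = 368/153.

α = 2.00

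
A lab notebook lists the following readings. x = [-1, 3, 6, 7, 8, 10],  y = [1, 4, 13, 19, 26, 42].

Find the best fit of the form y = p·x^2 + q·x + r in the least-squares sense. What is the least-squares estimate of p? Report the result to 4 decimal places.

The normal equations are: 17875·p + 2097·q + 259·r = 7300;  2097·p + 259·q + 33·r = 850;  259·p + 33·q + 6·r = 105.
(Σx^2·x^2 = 17875, Σx^2·x = 2097, Σx^2 = 259, Σx·x = 259, Σx = 33, Σ1 = 6, Σx^2·y = 7300, Σx·y = 850, Σy = 105.)
Solving the 3×3 system (Gaussian elimination) gives p = 18735/39956, q = -22081/39956, r = 2987/9989.

p = 0.4689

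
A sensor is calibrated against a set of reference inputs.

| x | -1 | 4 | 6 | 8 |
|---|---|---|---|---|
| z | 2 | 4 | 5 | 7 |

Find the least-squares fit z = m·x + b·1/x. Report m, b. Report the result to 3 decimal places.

m = 0.950, b = -2.797

With design matrix A, AᵀA = [[117, 4]; [4, 637/576]] and Aᵀz = [100, 17/24]ᵀ.
Eliminating b: (637/576)·(row 1) − 4·(row 2) gives (7257/64)·m = (637/576)·100 − 4·(17/24) = 15517/144, so m = 1052/1107.
Then b = ((17/24) − 4·(1052/1107))/(637/576) = -344/123.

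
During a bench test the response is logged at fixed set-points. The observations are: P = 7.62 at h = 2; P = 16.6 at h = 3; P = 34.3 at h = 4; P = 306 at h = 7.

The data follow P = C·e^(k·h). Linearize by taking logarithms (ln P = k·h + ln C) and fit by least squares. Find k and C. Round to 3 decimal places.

With ln Pᵢ as the transformed response and hᵢ as the regressor:
Sums: Σh = 16.0000, Σ(h)² = 78.0000, Σln P = 14.0989, Σh·ln P = 66.6954.
Normal system: [[78.0000, 16.0000]; [16.0000, 4]]·[k, ln C]ᵀ = [66.6954, 14.0989]ᵀ.
Solving (det = 56.0000): k = 0.73570, ln C = 0.58193, so C = exp(0.58193) = 1.78948.

k = 0.736, C = 1.789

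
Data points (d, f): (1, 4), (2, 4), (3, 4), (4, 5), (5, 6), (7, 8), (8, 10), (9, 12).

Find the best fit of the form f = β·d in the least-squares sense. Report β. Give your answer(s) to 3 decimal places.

β = 1.277

The normal system AᵀA·[β]ᵀ = Aᵀf is [[249]]·[β]ᵀ = [318]ᵀ.
β = 318/249 = 1.27711.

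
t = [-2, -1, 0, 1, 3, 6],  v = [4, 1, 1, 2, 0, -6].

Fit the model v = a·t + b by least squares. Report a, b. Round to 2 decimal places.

The normal system AᵀA·[a, b]ᵀ = Aᵀv is [[51, 7]; [7, 6]]·[a, b]ᵀ = [-43, 2]ᵀ.
Eliminating b: 6·(row 1) − 7·(row 2) gives 257·a = 6·(-43) − 7·2 = -272, so a = -272/257.
Then b = (2 − 7·(-272/257))/6 = 403/257.

a = -1.06, b = 1.57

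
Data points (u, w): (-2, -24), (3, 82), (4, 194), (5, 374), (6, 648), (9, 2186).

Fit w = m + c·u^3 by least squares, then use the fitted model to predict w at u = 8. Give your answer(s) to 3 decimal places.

ŵ = 1535.411

From the data, Σ1 = 6, Σu^3 = 1153, Σu^3·u^3 = 598611.
And Σw = 3460, Σu^3·w = 1795134.
Eliminating c: 598611·(row 1) − 1153·(row 2) gives 2262257·m = 598611·3460 − 1153·1795134 = 1404558, so m = 1404558/2262257.
Then c = (1795134 − 1153·(1404558/2262257))/598611 = 6781424/2262257.
At u = 8: ŵ = (1404558/2262257)·(1) + (6781424/2262257)·(512) = 3473493646/2262257.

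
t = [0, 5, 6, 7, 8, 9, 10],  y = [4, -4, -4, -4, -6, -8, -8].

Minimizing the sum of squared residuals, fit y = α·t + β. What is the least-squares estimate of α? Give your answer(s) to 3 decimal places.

α = -1.204

Normal-equation sums: Σt·t = 355, Σt = 45, Σ1 = 7.
Right-hand side: Σt·y = -272, Σy = -30.
AᵀA·[α, β]ᵀ = Aᵀy becomes [[355, 45]; [45, 7]]·[α, β]ᵀ = [-272, -30]ᵀ.
Eliminating β: 7·(row 1) − 45·(row 2) gives 460·α = 7·(-272) − 45·(-30) = -554, so α = -277/230.
Then β = ((-30) − 45·(-277/230))/7 = 159/46.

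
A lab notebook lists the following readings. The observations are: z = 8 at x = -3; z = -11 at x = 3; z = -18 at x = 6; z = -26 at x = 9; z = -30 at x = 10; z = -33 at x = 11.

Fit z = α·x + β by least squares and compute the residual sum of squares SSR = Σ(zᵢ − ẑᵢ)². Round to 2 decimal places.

SSR = 3.02

The normal system AᵀA·[α, β]ᵀ = Aᵀz is [[356, 36]; [36, 6]]·[α, β]ᵀ = [-1062, -110]ᵀ.
Δ = 356·6 − 36² = 840.
α = ((-1062)·6 − 36·(-110))/840 = -201/70; β = (356·(-110) − 36·(-1062))/840 = -116/105.
Residuals: 103/210, -269/210, 1/3, 199/210, -19/105, -13/42; SSR = 317/105.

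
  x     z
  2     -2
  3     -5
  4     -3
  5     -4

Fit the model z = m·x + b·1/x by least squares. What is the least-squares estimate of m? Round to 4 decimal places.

m = -0.7501

Entries of AᵀA: Σx·x = 54, Σx·1/x = 4, Σ1/x·1/x = 1669/3600.
For Aᵀz: Σx·z = -51, Σ1/x·z = -253/60.
So AᵀA·[m, b]ᵀ = Aᵀz: [[54, 4]; [4, 1669/3600]]·[m, b]ᵀ = [-51, -253/60]ᵀ.
Determinant 54·(1669/3600) − 4² = 1807/200.
m = ((-51)·(1669/3600) − 4·(-253/60))/(1807/200) = -2711/3614; b = (54·(-253/60) − 4·(-51))/(1807/200) = -4740/1807.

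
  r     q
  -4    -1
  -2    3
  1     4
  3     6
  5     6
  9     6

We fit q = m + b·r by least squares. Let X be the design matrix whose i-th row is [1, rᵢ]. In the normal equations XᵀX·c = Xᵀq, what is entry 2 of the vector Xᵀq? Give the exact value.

Entry 2 ↔ basis r, so (Xᵀq)_{2} = Σᵢ (r)·qᵢ = (-4)·(-1) + (-2)·(3) + (1)·(4) + (3)·(6) + (5)·(6) + (9)·(6) = 104.

104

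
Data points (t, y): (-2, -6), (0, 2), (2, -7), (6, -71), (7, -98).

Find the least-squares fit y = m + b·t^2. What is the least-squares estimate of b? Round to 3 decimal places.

b = -2.032

Setting ∂/∂m … = 0 gives: 5·m + 93·b = -180;  93·m + 3729·b = -7410.
Determinant 5·3729 − 93² = 9996.
m = ((-180)·3729 − 93·(-7410))/9996 = 2985/1666; b = (5·(-7410) − 93·(-180))/9996 = -3385/1666.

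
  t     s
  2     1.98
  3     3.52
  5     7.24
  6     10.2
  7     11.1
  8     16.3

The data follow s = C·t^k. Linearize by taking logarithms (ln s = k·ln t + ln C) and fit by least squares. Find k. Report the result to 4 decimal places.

Taking logs, ln s = k·ln t + ln C, so regress ln s on ln t.
Over the data: Σln t = 9.2183, Σ(ln t)² = 15.5987, Σln s = 11.4417, Σln t·ln s = 19.6910.
Normal system: [[15.5987, 9.2183]; [9.2183, 6]]·[k, ln C]ᵀ = [19.6910, 11.4417]ᵀ.
Solving (det = 8.6152): k = 1.47105, ln C = -0.35315.

k = 1.4710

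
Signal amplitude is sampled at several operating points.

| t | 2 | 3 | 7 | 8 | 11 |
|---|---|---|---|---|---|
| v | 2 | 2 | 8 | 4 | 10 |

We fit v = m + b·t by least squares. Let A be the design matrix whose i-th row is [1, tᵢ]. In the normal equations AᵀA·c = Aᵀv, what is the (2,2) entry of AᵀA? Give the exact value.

Row 2 ↔ basis t, column 2 ↔ basis t, so (AᵀA)_{2,2} = Σᵢ (t)·(t) = (2)·(2) + (3)·(3) + (7)·(7) + (8)·(8) + (11)·(11) = 247.

247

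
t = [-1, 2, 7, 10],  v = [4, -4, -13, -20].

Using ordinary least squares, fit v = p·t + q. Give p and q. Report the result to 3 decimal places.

p = -2.116, q = 1.274

From the data, Σt·t = 154, Σt = 18, Σ1 = 4.
And Σt·v = -303, Σv = -33.
Δ = 154·4 − 18² = 292.
p = ((-303)·4 − 18·(-33))/292 = -309/146; q = (154·(-33) − 18·(-303))/292 = 93/73.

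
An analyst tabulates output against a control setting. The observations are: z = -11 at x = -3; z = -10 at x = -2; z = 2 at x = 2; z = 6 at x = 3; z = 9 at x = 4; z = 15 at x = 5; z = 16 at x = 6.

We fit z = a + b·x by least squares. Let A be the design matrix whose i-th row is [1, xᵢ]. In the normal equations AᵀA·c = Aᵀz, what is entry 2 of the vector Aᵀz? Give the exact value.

Entry 2 ↔ basis x, so (Aᵀz)_{2} = Σᵢ (x)·zᵢ = (-3)·(-11) + (-2)·(-10) + (2)·(2) + (3)·(6) + (4)·(9) + (5)·(15) + (6)·(16) = 282.

282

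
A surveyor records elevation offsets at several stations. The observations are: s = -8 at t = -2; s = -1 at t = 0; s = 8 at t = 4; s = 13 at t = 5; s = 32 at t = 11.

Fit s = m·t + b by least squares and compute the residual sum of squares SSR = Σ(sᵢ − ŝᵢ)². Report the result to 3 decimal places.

SSR = 5.911

Entries of MᵀM: Σt·t = 166, Σt = 18, Σ1 = 5.
Right-hand side: Σt·s = 465, Σs = 44.
MᵀM·[m, b]ᵀ = Mᵀs becomes [[166, 18]; [18, 5]]·[m, b]ᵀ = [465, 44]ᵀ.
det = 166·5 − 18² = 506.
m = (465·5 − 18·44)/506 = 1533/506; b = (166·44 − 18·465)/506 = -533/253.
Residuals: 42/253, 280/253, -509/253, -21/506, 395/506; SSR = 2991/506.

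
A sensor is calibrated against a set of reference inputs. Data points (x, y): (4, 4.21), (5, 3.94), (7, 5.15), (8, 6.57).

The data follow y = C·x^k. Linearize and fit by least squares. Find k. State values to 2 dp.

k = 0.64

Linearized form: ln y = k·ln x + ln C. From the 4 transformed points,
AᵀA = [[12.6227, 7.0211]; [7.0211, 4]], rhs = [11.3035, 6.3302]ᵀ  (here Σln x = 7.0211, Σ(ln x)² = 12.6227, Σln y = 6.3302, Σln x·ln y = 11.3035).
Slope k = (n·Σln x·ln y − Σln x·Σln y)/(n·Σ(ln x)² − (Σln x)²) = (4·11.3035 − 7.0211·6.3302)/1.1954 = 0.64368; ln C = (Σln y − k·Σln x)/n = 0.45270.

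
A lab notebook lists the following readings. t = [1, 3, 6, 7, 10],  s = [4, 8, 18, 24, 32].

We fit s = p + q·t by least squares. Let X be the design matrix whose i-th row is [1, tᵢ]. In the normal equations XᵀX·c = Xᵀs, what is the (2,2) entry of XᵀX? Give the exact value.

Row 2 ↔ basis t, column 2 ↔ basis t, so (XᵀX)_{2,2} = Σᵢ (t)·(t) = (1)·(1) + (3)·(3) + (6)·(6) + (7)·(7) + (10)·(10) = 195.

195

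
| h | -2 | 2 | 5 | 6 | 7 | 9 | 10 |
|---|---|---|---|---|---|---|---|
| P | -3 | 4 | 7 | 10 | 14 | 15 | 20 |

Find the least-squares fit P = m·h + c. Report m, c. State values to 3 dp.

m = 1.816, c = -0.029

The normal equations are: 299·m + 37·c = 542;  37·m + 7·c = 67.
Eliminating c: 7·(row 1) − 37·(row 2) gives 724·m = 7·542 − 37·67 = 1315, so m = 1315/724.
Then c = (67 − 37·(1315/724))/7 = -21/724.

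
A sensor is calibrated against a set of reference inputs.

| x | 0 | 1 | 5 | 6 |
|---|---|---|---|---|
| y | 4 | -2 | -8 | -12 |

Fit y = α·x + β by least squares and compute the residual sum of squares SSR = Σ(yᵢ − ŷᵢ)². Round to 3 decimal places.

SSR = 8.538

Normal-equation sums: Σx·x = 62, Σx = 12, Σ1 = 4.
Right-hand side: Σx·y = -114, Σy = -18.
Eliminating β: 4·(row 1) − 12·(row 2) gives 104·α = 4·(-114) − 12·(-18) = -240, so α = -30/13.
Then β = ((-18) − 12·(-30/13))/4 = 63/26.
Residuals: 41/26, -55/26, 29/26, -15/26; SSR = 111/13.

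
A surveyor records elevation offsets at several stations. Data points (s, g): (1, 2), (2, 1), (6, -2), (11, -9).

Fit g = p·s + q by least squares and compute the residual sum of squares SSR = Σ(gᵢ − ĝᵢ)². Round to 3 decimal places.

SSR = 1.597

From the data, Σs·s = 162, Σs = 20, Σ1 = 4.
Right-hand side: Σs·g = -107, Σg = -8.
Determinant 162·4 − 20² = 248.
p = ((-107)·4 − 20·(-8))/248 = -67/62; q = (162·(-8) − 20·(-107))/248 = 211/62.
Residuals: -10/31, -15/62, 67/62, -16/31; SSR = 99/62.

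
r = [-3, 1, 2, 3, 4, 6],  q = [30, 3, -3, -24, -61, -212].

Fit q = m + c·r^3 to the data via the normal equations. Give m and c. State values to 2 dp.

m = 3.62, c = -1.00

From the data, Σ1 = 6, Σr^3 = 289, Σr^3·r^3 = 52275.
And Σq = -267, Σr^3·q = -51175.
So MᵀM·[m, c]ᵀ = Mᵀq: [[6, 289]; [289, 52275]]·[m, c]ᵀ = [-267, -51175]ᵀ.
det = 6·52275 − 289² = 230129.
m = ((-267)·52275 − 289·(-51175))/230129 = 48950/13537; c = (6·(-51175) − 289·(-267))/230129 = -229887/230129.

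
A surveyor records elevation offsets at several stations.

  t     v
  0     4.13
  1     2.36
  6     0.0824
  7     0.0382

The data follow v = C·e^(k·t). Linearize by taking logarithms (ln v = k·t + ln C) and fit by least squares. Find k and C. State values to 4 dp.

Let Y = ln v. Fitting Y = k·t + ln C by least squares:
Σt = 14.0000, Σ(t)² = 86.0000, Σln v = -3.4842, Σt·ln v = -36.9728.
Equations: 86.0000·k + 14.0000·ln C = -36.9728;  14.0000·k + 4·ln C = -3.4842.
Δ = 86.0000·4 − (14.0000)² = 148.0000; k = (-36.9728·4 − 14.0000·-3.4842)/148.0000 = -0.66968, ln C = (86.0000·-3.4842 − 14.0000·-36.9728)/148.0000 = 1.47285, so C = exp(1.47285) = 4.36166.

k = -0.6697, C = 4.3617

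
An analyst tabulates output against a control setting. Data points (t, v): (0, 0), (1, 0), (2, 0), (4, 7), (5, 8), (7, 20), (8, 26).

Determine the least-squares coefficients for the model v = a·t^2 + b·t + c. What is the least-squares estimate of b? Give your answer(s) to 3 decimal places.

b = -0.480

Setting ∂/∂a … = 0 gives: 7395·a + 1053·b + 159·c = 2956;  1053·a + 159·b + 27·c = 416;  159·a + 27·b + 7·c = 61.
Solving the 3×3 system (Gaussian elimination) gives a = 7801/16566, b = -7957/16566, c = -357/2761.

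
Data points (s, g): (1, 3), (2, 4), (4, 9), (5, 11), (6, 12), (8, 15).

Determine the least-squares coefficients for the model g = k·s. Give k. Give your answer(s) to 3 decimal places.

k = 2.014

Setting ∂/∂k … = 0 gives: 146·k = 294.
k = 294/146 = 2.0137.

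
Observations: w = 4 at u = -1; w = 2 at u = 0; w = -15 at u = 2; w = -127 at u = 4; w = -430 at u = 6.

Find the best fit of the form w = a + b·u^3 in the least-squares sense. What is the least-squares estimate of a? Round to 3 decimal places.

a = 1.528

Setting ∂/∂a … = 0 gives: 5·a + 287·b = -566;  287·a + 50817·b = -101132.
det = 5·50817 − 287² = 171716.
a = ((-566)·50817 − 287·(-101132))/171716 = 131231/85858; b = (5·(-101132) − 287·(-566))/171716 = -171609/85858.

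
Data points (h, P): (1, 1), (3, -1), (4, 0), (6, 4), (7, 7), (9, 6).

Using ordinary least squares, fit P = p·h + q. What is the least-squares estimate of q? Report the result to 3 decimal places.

q = -1.929

XᵀX·[p, q]ᵀ = XᵀP reads: 192·p + 30·q = 125;  30·p + 6·q = 17.
Determinant 192·6 − 30² = 252.
p = (125·6 − 30·17)/252 = 20/21; q = (192·17 − 30·125)/252 = -27/14.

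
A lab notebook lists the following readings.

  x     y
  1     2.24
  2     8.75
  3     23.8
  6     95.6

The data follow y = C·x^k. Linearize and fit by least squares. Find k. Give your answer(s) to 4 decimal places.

Let Y = ln y. Fitting Y = k·ln x + ln C by least squares:
AᵀA = [[4.8978, 3.5835]; [3.5835, 4]], rhs = [13.1565, 10.7054]ᵀ  (here Σln x = 3.5835, Σ(ln x)² = 4.8978, Σln y = 10.7054, Σln x·ln y = 13.1565).
Δ = 4.8978·4 − (3.5835)² = 6.7496; k = (13.1565·4 − 3.5835·10.7054)/6.7496 = 2.11314, ln C = (4.8978·10.7054 − 3.5835·13.1565)/6.7496 = 0.78322.

k = 2.1131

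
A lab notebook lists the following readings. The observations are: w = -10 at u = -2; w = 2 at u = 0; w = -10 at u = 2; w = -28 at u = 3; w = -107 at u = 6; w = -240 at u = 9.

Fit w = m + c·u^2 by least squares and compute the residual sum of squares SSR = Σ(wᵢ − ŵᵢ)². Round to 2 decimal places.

SSR = 8.05

Sums needed: Σ1 = 6, Σu^2 = 134, Σu^2·u^2 = 7970.
Right-hand side: Σw = -393, Σu^2·w = -23624.
Normal equations: [[6, 134]; [134, 7970]]·[m, c]ᵀ = [-393, -23624]ᵀ.
Eliminating c: 7970·(row 1) − 134·(row 2) gives 29864·m = 7970·(-393) − 134·(-23624) = 33406, so m = 16703/14932.
Then c = ((-23624) − 134·(16703/14932))/7970 = -44541/14932.
Residuals: 12141/14932, 13161/14932, 12141/14932, -16965/7466, -10951/14932, 3719/7466; SSR = 120179/14932.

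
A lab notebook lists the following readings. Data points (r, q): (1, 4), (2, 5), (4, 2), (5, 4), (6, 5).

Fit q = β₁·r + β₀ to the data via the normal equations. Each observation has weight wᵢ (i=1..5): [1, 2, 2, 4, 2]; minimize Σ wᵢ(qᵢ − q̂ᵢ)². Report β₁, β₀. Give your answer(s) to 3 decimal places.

Sums needed: Σwᵢ·r·r = 213, Σwᵢ·r = 45, Σwᵢ·1 = 11.
And Σwᵢ·r·q = 180, Σwᵢ·q = 44.
Normal equations: [[213, 45]; [45, 11]]·[β₁, β₀]ᵀ = [180, 44]ᵀ.
Determinant 213·11 − 45² = 318.
β₁ = (180·11 − 45·44)/318 = 0; β₀ = (213·44 − 45·180)/318 = 4.

β₁ = 0.000, β₀ = 4.000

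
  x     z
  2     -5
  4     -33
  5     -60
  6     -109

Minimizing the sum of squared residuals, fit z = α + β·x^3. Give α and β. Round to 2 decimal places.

Forming AᵀA = [[4, 413]; [413, 66441]] and Aᵀz = [-207, -33196]ᵀ gives AᵀA·[α, β]ᵀ = Aᵀz.
Eliminating β: 66441·(row 1) − 413·(row 2) gives 95195·α = 66441·(-207) − 413·(-33196) = -43339, so α = -43339/95195.
Then β = ((-33196) − 413·(-43339/95195))/66441 = -47293/95195.

α = -0.46, β = -0.50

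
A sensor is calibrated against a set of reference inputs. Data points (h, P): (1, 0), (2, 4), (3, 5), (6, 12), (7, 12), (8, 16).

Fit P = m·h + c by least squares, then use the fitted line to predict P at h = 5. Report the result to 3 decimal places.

Compute the Gram sums: Σh·h = 163, Σh = 27, Σ1 = 6.
And Σh·P = 307, ΣP = 49.
AᵀA·[m, c]ᵀ = AᵀP becomes [[163, 27]; [27, 6]]·[m, c]ᵀ = [307, 49]ᵀ.
Δ = 163·6 − 27² = 249.
m = (307·6 − 27·49)/249 = 173/83; c = (163·49 − 27·307)/249 = -302/249.
At h = 5: P̂ = (173/83)·(5) + (-302/249)·(1) = 2293/249.

P̂ = 9.209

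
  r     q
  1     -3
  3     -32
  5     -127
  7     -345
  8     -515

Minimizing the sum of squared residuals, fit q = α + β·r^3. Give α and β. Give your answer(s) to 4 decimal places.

α = -3.0230, β = -0.9989

AᵀA·[α, β]ᵀ = Aᵀq reads: 5·α + 1008·β = -1022;  1008·α + 396148·β = -398757.
(Σ1 = 5, Σr^3 = 1008, Σr^3·r^3 = 396148, Σq = -1022, Σr^3·q = -398757.)
Δ = 5·396148 − 1008² = 964676.
α = ((-1022)·396148 − 1008·(-398757))/964676 = -729050/241169; β = (5·(-398757) − 1008·(-1022))/964676 = -963609/964676.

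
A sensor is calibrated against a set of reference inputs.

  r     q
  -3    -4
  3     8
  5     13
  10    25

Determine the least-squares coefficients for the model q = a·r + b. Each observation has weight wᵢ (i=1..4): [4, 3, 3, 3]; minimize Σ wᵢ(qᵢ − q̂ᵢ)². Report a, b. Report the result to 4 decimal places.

a = 2.2191, b = 2.2153

The normal equations are: 438·a + 42·b = 1065;  42·a + 13·b = 122.
(Σwᵢ·r·r = 438, Σwᵢ·r = 42, Σwᵢ·1 = 13, Σwᵢ·r·q = 1065, Σwᵢ·q = 122.)
det = 438·13 − 42² = 3930.
a = (1065·13 − 42·122)/3930 = 2907/1310; b = (438·122 − 42·1065)/3930 = 1451/655.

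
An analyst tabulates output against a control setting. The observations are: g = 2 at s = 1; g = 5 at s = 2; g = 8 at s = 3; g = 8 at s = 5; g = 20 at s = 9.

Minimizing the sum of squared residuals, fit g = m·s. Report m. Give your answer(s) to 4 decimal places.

The normal system AᵀA·[m]ᵀ = Aᵀg is [[120]]·[m]ᵀ = [256]ᵀ.
Hence m = 256 / 120 ≈ 2.13333.

m = 2.1333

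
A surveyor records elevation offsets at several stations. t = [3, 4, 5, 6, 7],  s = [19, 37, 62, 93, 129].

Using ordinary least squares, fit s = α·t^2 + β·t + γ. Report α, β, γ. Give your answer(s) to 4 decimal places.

Setting ∂/∂α … = 0 gives: 4659·α + 775·β + 135·γ = 11982;  775·α + 135·β + 25·γ = 1976;  135·α + 25·β + 5·γ = 340.
(Σt^2·t^2 = 4659, Σt^2·t = 775, Σt^2 = 135, Σt·t = 135, Σt = 25, Σ1 = 5, Σt^2·s = 11982, Σt·s = 1976, Σs = 340.)
Inverting the 3×3 Gram matrix, [α, β, γ]ᵀ = [3, -12/5, -1]ᵀ.

α = 3.0000, β = -2.4000, γ = -1.0000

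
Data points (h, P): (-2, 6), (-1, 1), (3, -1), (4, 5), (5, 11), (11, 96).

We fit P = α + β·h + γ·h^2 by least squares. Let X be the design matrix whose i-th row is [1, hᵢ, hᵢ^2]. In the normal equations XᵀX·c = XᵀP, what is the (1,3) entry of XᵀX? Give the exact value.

Row 1 ↔ basis 1, column 3 ↔ basis h^2, so (XᵀX)_{1,3} = Σᵢ h^2 = (1)·(4) + (1)·(1) + (1)·(9) + (1)·(16) + (1)·(25) + (1)·(121) = 176.

176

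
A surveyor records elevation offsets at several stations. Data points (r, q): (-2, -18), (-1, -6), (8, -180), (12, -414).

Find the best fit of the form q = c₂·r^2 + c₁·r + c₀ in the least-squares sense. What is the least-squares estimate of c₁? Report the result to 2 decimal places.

c₁ = 1.92

The normal equations are: 24849·c₂ + 2231·c₁ + 213·c₀ = -71214;  2231·c₂ + 213·c₁ + 17·c₀ = -6366;  213·c₂ + 17·c₁ + 4·c₀ = -618.
(Σr^2·r^2 = 24849, Σr^2·r = 2231, Σr^2 = 213, Σr·r = 213, Σr = 17, Σ1 = 4, Σr^2·q = -71214, Σr·q = -6366, Σq = -618.)
Inverting the 3×3 Gram matrix, [c₂, c₁, c₀]ᵀ = [-433857/143462, 275025/143462, -115425/71731]ᵀ.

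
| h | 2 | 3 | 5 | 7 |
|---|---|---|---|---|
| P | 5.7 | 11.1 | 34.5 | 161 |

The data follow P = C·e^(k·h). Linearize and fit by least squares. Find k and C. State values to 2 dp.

With ln Pᵢ as the transformed response and hᵢ as the regressor:
AᵀA = [[87.0000, 17.0000]; [17.0000, 4]], rhs = [63.9764, 12.7698]ᵀ  (here Σh = 17.0000, Σ(h)² = 87.0000, Σln P = 12.7698, Σh·ln P = 63.9764).
Slope k = (n·Σh·ln P − Σh·Σln P)/(n·Σ(h)² − (Σh)²) = (4·63.9764 − 17.0000·12.7698)/59.0000 = 0.65796; ln C = (Σln P − k·Σh)/n = 0.39613, so C = exp(0.39613) = 1.48606.

k = 0.66, C = 1.49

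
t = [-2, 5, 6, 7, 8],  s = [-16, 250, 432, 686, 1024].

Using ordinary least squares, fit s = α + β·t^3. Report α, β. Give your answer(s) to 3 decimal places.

Sums needed: Σ1 = 5, Σt^3 = 1188, Σt^3·t^3 = 442138.
And Σs = 2376, Σt^3·s = 884276.
Determinant 5·442138 − 1188² = 799346.
α = (2376·442138 − 1188·884276)/799346 = 0; β = (5·884276 − 1188·2376)/799346 = 2.

α = 0.000, β = 2.000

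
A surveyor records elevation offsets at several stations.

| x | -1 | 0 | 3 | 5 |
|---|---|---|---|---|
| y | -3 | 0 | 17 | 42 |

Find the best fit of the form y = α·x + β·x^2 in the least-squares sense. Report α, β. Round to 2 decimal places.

Normal-equation sums: Σx·x = 35, Σx·x^2 = 151, Σx^2·x^2 = 707.
Moment sums: Σx·y = 264, Σx^2·y = 1200.
Eliminating β: 707·(row 1) − 151·(row 2) gives 1944·α = 707·264 − 151·1200 = 5448, so α = 227/81.
Then β = (1200 − 151·(227/81))/707 = 89/81.

α = 2.80, β = 1.10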